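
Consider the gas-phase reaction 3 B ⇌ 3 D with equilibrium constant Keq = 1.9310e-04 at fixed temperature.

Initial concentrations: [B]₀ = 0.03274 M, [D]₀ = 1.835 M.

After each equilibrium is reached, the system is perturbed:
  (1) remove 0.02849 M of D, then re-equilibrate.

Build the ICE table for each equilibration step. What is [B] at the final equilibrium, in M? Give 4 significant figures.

[B]_eq = 1.739 M

Q₀ = 1.7606e+05 vs Keq = 1.9310e-04 ⇒ Q>K, reverse
Step 1:
                  B         D
  I         0.03274     1.835
  C           1.733    -1.733
  E           1.766    0.1021
  solve Keq expr → x = -0.5776; check Q = 1.9310e-04
Then remove 0.02849 M of D.
Step 2:
                  B         D
  I           1.766   0.07357
  C        -0.02693   0.02693
  E           1.739    0.1005
  solve Keq expr → x = 0.008978; check Q = 1.9310e-04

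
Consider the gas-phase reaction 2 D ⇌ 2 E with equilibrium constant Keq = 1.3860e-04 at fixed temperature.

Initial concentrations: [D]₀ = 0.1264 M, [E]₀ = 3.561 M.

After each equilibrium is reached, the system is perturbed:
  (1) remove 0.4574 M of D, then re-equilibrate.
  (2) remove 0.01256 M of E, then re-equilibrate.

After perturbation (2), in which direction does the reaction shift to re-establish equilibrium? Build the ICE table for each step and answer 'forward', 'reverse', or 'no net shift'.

Direction: forward

Q₀ = 793.7 vs Keq = 1.3860e-04 ⇒ Q>K, reverse
Step 1:
                    D           E
  Initial      0.1264       3.561
  Change        3.518      -3.518
  Equil         3.644     0.04291
  solve Keq expr → x = -1.759; check Q = 1.3860e-04
Then remove 0.4574 M of D.
Step 2:
                    D           E
  Initial       3.187     0.04291
  Change     0.005322   -0.005322
  Equil         3.192     0.03758
  solve Keq expr → x = -0.002661; check Q = 1.3860e-04
Then remove 0.01256 M of E.
Step 3:
                    D           E
  Initial       3.192     0.02502
  Change     -0.01241     0.01241
  Equil          3.18     0.03744
  solve Keq expr → x = 0.006207; check Q = 1.3860e-04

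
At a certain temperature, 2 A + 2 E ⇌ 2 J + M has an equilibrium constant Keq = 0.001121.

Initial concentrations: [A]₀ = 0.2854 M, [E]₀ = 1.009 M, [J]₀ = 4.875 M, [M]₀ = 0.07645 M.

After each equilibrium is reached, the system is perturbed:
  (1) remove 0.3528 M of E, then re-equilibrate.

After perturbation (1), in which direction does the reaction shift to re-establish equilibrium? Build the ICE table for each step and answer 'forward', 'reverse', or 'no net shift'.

Direction: reverse

Q₀ = 21.91 vs Keq = 0.001121 ⇒ Q>K, reverse
Step 1:
                  A         E         J         M
  Initial    0.2854     1.009     4.875   0.07645
  Change     0.1529    0.1529   -0.1529  -0.07644
  Equil      0.4383     1.162     4.722 1.3036e-05
  solve Keq expr → x = -0.07644; check Q = 0.001121
Then remove 0.3528 M of E.
Step 2:
                  A         E         J         M
  Initial    0.4383    0.8091     4.722 1.3036e-05
  Change  1.3428e-05 1.3428e-05 -1.3428e-05 -6.7140e-06
  Equil      0.4383    0.8091     4.722 6.3218e-06
  solve Keq expr → x = -6.7140e-06; check Q = 0.001121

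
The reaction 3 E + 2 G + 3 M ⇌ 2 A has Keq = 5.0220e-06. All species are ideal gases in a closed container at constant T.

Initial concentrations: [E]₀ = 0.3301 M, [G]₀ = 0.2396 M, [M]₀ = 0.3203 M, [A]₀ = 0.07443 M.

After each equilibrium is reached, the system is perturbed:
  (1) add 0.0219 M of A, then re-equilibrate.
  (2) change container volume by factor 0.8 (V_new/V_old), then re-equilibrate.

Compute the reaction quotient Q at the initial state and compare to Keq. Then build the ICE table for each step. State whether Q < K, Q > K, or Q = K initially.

Q₀ = 81.64; Q > K (proceeds reverse)

Q₀ = 81.64 vs Keq = 5.0220e-06 ⇒ Q>K, reverse
Step 1:
                   E          G          M          A
  I           0.3301     0.2396     0.3203    0.07443
  C           0.1116    0.07437     0.1116   -0.07437
  E           0.4417      0.314     0.4319 5.8609e-05
  solve Keq expr → x = -0.03719; check Q = 5.0220e-06
Then add 0.0219 M of A.
Step 2:
                   E          G          M          A
  I           0.4417      0.314     0.4319    0.02196
  C          0.03282    0.02188    0.03282   -0.02188
  E           0.4745     0.3359     0.4647 7.7918e-05
  solve Keq expr → x = -0.01094; check Q = 5.0220e-06
Then change container volume by factor 0.8 (V_new/V_old).
Step 3:
                   E          G          M          A
  I           0.5931     0.4198     0.5808 9.7398e-05
  C       -1.3898e-04 -9.2655e-05 -1.3898e-04 9.2655e-05
  E            0.593     0.4197     0.5807 1.9005e-04
  solve Keq expr → x = 4.6328e-05; check Q = 5.0220e-06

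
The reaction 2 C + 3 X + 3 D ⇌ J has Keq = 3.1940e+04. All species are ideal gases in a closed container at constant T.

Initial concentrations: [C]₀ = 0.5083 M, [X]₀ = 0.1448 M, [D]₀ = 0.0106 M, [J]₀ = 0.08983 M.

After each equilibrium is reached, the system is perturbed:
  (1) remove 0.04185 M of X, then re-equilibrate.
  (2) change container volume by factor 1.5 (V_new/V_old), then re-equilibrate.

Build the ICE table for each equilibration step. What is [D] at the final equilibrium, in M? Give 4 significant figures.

[D]_eq = 0.1046 M

Q₀ = 9.6152e+07 vs Keq = 3.1940e+04 ⇒ Q>K, reverse
Step 1:
                    C           X           D           J
  Initial      0.5083      0.1448      0.0106     0.08983
  Change      0.04973      0.0746      0.0746    -0.02487
  Equil         0.558      0.2194      0.0852     0.06496
  solve Keq expr → x = -0.02487; check Q = 3.1940e+04
Then remove 0.04185 M of X.
Step 2:
                    C           X           D           J
  Initial       0.558      0.1775      0.0852     0.06496
  Change     0.007408     0.01111     0.01111   -0.003704
  Equil        0.5654      0.1887     0.09631     0.06126
  solve Keq expr → x = -0.003704; check Q = 3.1940e+04
Then change container volume by factor 1.5 (V_new/V_old).
Step 3:
                    C           X           D           J
  Initial       0.377      0.1258     0.06421     0.04084
  Change      0.02694      0.0404      0.0404    -0.01347
  Equil        0.4039      0.1662      0.1046     0.02737
  solve Keq expr → x = -0.01347; check Q = 3.1940e+04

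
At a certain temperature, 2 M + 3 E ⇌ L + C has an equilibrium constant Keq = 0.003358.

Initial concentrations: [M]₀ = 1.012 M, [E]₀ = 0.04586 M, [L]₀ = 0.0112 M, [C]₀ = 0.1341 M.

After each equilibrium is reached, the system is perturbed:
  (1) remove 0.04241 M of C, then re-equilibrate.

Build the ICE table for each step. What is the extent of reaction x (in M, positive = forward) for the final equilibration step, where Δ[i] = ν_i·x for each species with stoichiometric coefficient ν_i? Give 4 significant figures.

x = 7.6904e-06 M

Q₀ = 15.2 vs Keq = 0.003358 ⇒ Q>K, reverse
Step 1:
                    M           E           L           C
  Initial       1.012     0.04586      0.0112      0.1341
  Change      0.02237     0.03356    -0.01119    -0.01119
  Equil         1.034     0.07942  1.4640e-05      0.1229
  solve Keq expr → x = -0.01119; check Q = 0.003358
Then remove 0.04241 M of C.
Step 2:
                    M           E           L           C
  Initial       1.034     0.07942  1.4640e-05      0.0805
  Change  -1.5381e-05 -2.3071e-05  7.6904e-06  7.6904e-06
  Equil         1.034     0.07939  2.2331e-05     0.08051
  solve Keq expr → x = 7.6904e-06; check Q = 0.003358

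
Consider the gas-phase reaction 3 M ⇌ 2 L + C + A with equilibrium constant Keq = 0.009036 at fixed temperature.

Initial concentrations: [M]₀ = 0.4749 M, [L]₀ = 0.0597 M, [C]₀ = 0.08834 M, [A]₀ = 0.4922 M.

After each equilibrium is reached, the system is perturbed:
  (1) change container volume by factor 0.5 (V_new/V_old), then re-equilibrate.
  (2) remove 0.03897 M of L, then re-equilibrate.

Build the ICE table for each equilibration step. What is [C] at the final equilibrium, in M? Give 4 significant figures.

[C]_eq = 0.2143 M

Q₀ = 0.001447 vs Keq = 0.009036 ⇒ Q<K, forward
Step 1:
                    M           L           C           A
  Initial      0.4749      0.0597     0.08834      0.4922
  Change     -0.06652     0.04435     0.02217     0.02217
  Equil        0.4084       0.104      0.1105      0.5144
  solve Keq expr → x = 0.02217; check Q = 0.009036
Then change container volume by factor 0.5 (V_new/V_old).
Step 2:
                    M           L           C           A
  Initial      0.8168      0.2081       0.221       1.029
  Change      0.05541    -0.03694    -0.01847    -0.01847
  Equil        0.8722      0.1712      0.2026        1.01
  solve Keq expr → x = -0.01847; check Q = 0.009036
Then remove 0.03897 M of L.
Step 3:
                    M           L           C           A
  Initial      0.8722      0.1322      0.2026        1.01
  Change     -0.03509     0.02339      0.0117      0.0117
  Equil        0.8371      0.1556      0.2143       1.022
  solve Keq expr → x = 0.0117; check Q = 0.009036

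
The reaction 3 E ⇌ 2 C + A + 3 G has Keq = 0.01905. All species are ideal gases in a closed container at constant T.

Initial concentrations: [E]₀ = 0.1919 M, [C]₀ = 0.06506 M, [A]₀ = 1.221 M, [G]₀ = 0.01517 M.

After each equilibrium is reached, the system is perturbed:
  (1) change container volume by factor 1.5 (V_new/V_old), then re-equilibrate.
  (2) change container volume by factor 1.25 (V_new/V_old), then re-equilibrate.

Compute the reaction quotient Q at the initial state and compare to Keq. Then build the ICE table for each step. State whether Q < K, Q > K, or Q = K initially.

Q₀ = 2.5531e-06; Q < K (proceeds forward)

Q₀ = 2.5531e-06 vs Keq = 0.01905 ⇒ Q<K, forward
Step 1:
                  E         C         A         G
  init       0.1919   0.06506     1.221   0.01517
  Δ        -0.08824   0.05883   0.02941   0.08824
  eq         0.1037    0.1239      1.25    0.1034
  solve Keq expr → x = 0.02941; check Q = 0.01905
Then change container volume by factor 1.5 (V_new/V_old).
Step 2:
                  E         C         A         G
  init      0.06911   0.08259    0.8336   0.06894
  Δ        -0.01174  0.007829  0.003914   0.01174
  eq        0.05737   0.09042    0.8375   0.08068
  solve Keq expr → x = 0.003914; check Q = 0.01905
Then change container volume by factor 1.25 (V_new/V_old).
Step 3:
                  E         C         A         G
  init      0.04589   0.07234      0.67   0.06455
  Δ       -0.005052  0.003368  0.001684  0.005052
  eq        0.04084    0.0757    0.6717    0.0696
  solve Keq expr → x = 0.001684; check Q = 0.01905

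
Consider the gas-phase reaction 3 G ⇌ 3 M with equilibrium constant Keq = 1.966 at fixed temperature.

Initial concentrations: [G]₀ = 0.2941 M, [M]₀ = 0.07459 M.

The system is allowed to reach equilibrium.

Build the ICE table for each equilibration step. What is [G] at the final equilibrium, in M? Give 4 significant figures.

[G]_eq = 0.1637 M

Q₀ = 0.01631 vs Keq = 1.966 ⇒ Q<K, forward
Step 1:
                   G          M
  I           0.2941    0.07459
  C          -0.1304     0.1304
  E           0.1637      0.205
  solve Keq expr → x = 0.04348; check Q = 1.966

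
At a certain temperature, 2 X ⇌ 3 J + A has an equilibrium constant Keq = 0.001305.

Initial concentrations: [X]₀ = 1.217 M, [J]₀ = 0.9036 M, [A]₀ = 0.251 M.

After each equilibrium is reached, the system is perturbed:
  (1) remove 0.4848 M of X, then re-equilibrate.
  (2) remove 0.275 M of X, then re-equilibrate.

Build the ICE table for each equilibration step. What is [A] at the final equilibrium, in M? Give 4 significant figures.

[A]_eq = 0.04396 M

Q₀ = 0.125 vs Keq = 0.001305 ⇒ Q>K, reverse
Step 1:
                    X           J           A
  I             1.217      0.9036       0.251
  C            0.3624     -0.5436     -0.1812
  E             1.579        0.36     0.06979
  solve Keq expr → x = -0.1812; check Q = 0.001305
Then remove 0.4848 M of X.
Step 2:
                    X           J           A
  I             1.095        0.36     0.06979
  C           0.03145    -0.04717    -0.01572
  E             1.126      0.3128     0.05407
  solve Keq expr → x = -0.01572; check Q = 0.001305
Then remove 0.275 M of X.
Step 3:
                    X           J           A
  I            0.8511      0.3128     0.05407
  C           0.02022    -0.03033    -0.01011
  E            0.8713      0.2825     0.04396
  solve Keq expr → x = -0.01011; check Q = 0.001305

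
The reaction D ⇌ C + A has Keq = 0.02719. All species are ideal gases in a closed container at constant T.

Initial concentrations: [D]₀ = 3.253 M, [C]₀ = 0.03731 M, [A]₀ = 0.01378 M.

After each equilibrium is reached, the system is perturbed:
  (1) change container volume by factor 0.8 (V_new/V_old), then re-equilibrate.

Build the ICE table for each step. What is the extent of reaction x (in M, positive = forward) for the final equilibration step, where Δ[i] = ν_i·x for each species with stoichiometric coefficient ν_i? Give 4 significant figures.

Q₀ = 1.5805e-04 vs Keq = 0.02719 ⇒ Q<K, forward
Step 1:
                    D           C           A
  I             3.253     0.03731     0.01378
  C             -0.26        0.26        0.26
  E             2.993      0.2973      0.2738
  solve Keq expr → x = 0.26; check Q = 0.02719
Then change container volume by factor 0.8 (V_new/V_old).
Step 2:
                    D           C           A
  I             3.741      0.3716      0.3422
  C           0.03608    -0.03608    -0.03608
  E             3.777      0.3355      0.3061
  solve Keq expr → x = -0.03608; check Q = 0.02719

x = -0.03608 M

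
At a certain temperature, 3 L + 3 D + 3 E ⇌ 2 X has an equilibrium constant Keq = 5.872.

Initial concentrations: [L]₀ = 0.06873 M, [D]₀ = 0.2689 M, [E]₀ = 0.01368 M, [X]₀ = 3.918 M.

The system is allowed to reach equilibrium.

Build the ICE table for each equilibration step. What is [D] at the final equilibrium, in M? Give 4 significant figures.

[D]_eq = 1.227 M

Q₀ = 9.4986e+11 vs Keq = 5.872 ⇒ Q>K, reverse
Step 1:
                   L          D          E          X
  Initial    0.06873     0.2689    0.01368      3.918
  Change      0.9578     0.9578     0.9578    -0.6386
  Equil        1.027      1.227     0.9715      3.279
  solve Keq expr → x = -0.3193; check Q = 5.872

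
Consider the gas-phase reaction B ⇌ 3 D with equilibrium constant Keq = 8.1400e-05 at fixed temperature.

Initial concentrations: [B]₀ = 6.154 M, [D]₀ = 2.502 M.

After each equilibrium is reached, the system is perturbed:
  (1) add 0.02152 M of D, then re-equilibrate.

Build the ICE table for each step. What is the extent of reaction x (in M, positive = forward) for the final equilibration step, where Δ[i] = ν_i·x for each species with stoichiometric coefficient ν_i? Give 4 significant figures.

x = -0.007164 M

Q₀ = 2.545 vs Keq = 8.1400e-05 ⇒ Q>K, reverse
Step 1:
                  B         D
  I           6.154     2.502
  C          0.8064    -2.419
  E            6.96   0.08275
  solve Keq expr → x = -0.8064; check Q = 8.1400e-05
Then add 0.02152 M of D.
Step 2:
                  B         D
  I            6.96    0.1043
  C        0.007164  -0.02149
  E           6.968   0.08278
  solve Keq expr → x = -0.007164; check Q = 8.1400e-05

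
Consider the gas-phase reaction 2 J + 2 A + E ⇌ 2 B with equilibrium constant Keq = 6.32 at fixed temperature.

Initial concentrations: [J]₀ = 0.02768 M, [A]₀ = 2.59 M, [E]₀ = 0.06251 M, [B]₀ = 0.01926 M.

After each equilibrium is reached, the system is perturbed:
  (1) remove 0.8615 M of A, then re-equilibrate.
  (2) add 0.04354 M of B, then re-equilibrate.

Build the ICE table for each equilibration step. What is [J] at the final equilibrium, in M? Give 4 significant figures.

Q₀ = 1.155 vs Keq = 6.32 ⇒ Q<K, forward
Step 1:
                   J          A          E          B
  Initial    0.02768       2.59    0.06251    0.01926
  Change   -0.009346  -0.009346  -0.004673   0.009346
  Equil      0.01833      2.581    0.05784    0.02861
  solve Keq expr → x = 0.004673; check Q = 6.32
Then remove 0.8615 M of A.
Step 2:
                   J          A          E          B
  Initial    0.01833      1.719    0.05784    0.02861
  Change    0.004432   0.004432   0.002216  -0.004432
  Equil      0.02277      1.724    0.06005    0.02417
  solve Keq expr → x = -0.002216; check Q = 6.32
Then add 0.04354 M of B.
Step 3:
                   J          A          E          B
  Initial    0.02277      1.724    0.06005    0.06771
  Change      0.0192     0.0192   0.009598    -0.0192
  Equil      0.04196      1.743    0.06965    0.04852
  solve Keq expr → x = -0.009598; check Q = 6.32

[J]_eq = 0.04196 M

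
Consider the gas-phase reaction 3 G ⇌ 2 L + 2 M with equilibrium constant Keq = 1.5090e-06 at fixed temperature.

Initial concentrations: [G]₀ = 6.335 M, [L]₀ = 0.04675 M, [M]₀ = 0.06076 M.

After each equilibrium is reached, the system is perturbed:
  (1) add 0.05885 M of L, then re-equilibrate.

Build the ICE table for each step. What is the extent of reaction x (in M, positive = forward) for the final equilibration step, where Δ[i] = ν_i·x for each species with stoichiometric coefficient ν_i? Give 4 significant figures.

Q₀ = 3.1736e-08 vs Keq = 1.5090e-06 ⇒ Q<K, forward
Step 1:
                  G         L         M
  Initial     6.335   0.04675   0.06076
  Change    -0.1264   0.08428   0.08428
  Equil       6.209     0.131     0.145
  solve Keq expr → x = 0.04214; check Q = 1.5090e-06
Then add 0.05885 M of L.
Step 2:
                  G         L         M
  Initial     6.209    0.1899     0.145
  Change    0.04069  -0.02712  -0.02712
  Equil       6.249    0.1628    0.1179
  solve Keq expr → x = -0.01356; check Q = 1.5090e-06

x = -0.01356 M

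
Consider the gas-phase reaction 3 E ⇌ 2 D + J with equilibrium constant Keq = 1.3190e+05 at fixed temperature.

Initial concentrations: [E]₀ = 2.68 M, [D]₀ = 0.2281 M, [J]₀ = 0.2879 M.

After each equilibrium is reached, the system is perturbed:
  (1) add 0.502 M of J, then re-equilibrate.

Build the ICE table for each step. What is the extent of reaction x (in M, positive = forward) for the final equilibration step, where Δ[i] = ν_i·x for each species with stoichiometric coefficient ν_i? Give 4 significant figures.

Q₀ = 7.7819e-04 vs Keq = 1.3190e+05 ⇒ Q<K, forward
Step 1:
                  E         D         J
  init         2.68    0.2281    0.2879
  Δ          -2.647     1.765    0.8824
  eq        0.03279     1.993      1.17
  solve Keq expr → x = 0.8824; check Q = 1.3190e+05
Then add 0.502 M of J.
Step 2:
                  E         D         J
  init      0.03279     1.993     1.672
  Δ        0.004098 -0.002732 -0.001366
  eq        0.03688      1.99     1.671
  solve Keq expr → x = -0.001366; check Q = 1.3190e+05

x = -0.001366 M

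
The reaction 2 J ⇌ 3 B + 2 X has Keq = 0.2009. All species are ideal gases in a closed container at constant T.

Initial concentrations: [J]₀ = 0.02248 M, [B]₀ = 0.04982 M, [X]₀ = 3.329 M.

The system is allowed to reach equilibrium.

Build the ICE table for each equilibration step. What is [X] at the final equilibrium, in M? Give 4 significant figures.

Q₀ = 2.712 vs Keq = 0.2009 ⇒ Q>K, reverse
Step 1:
                   J          B          X
  I          0.02248    0.04982      3.329
  C          0.01392   -0.02088   -0.01392
  E           0.0364    0.02894      3.315
  solve Keq expr → x = -0.006962; check Q = 0.2009

[X]_eq = 3.315 M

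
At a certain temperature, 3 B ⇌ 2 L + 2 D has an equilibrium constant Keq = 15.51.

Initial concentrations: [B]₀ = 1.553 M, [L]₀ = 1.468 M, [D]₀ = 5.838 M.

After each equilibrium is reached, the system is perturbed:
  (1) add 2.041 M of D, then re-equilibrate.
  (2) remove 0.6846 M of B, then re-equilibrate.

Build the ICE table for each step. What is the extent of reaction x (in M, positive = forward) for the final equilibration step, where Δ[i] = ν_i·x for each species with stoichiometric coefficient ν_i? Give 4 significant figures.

x = -0.13 M

Q₀ = 19.61 vs Keq = 15.51 ⇒ Q>K, reverse
Step 1:
                    B           L           D
  I             1.553       1.468       5.838
  C           0.07717    -0.05144    -0.05144
  E              1.63       1.417       5.787
  solve Keq expr → x = -0.02572; check Q = 15.51
Then add 2.041 M of D.
Step 2:
                    B           L           D
  I              1.63       1.417       7.828
  C            0.2088     -0.1392     -0.1392
  E             1.839       1.277       7.688
  solve Keq expr → x = -0.06959; check Q = 15.51
Then remove 0.6846 M of B.
Step 3:
                    B           L           D
  I             1.154       1.277       7.688
  C            0.3899       -0.26       -0.26
  E             1.544       1.017       7.428
  solve Keq expr → x = -0.13; check Q = 15.51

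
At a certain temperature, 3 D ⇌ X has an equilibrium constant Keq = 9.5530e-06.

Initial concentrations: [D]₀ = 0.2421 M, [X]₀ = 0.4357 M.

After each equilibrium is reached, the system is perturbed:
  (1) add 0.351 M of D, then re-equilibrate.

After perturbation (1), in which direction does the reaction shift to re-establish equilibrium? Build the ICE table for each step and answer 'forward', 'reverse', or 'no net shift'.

Direction: forward

Q₀ = 30.7 vs Keq = 9.5530e-06 ⇒ Q>K, reverse
Step 1:
                   D          X
  Initial     0.2421     0.4357
  Change       1.307    -0.4357
  Equil        1.549 3.5512e-05
  solve Keq expr → x = -0.4357; check Q = 9.5530e-06
Then add 0.351 M of D.
Step 2:
                   D          X
  Initial        1.9 3.5512e-05
  Change  -9.0038e-05 3.0013e-05
  Equil          1.9 6.5524e-05
  solve Keq expr → x = 3.0013e-05; check Q = 9.5530e-06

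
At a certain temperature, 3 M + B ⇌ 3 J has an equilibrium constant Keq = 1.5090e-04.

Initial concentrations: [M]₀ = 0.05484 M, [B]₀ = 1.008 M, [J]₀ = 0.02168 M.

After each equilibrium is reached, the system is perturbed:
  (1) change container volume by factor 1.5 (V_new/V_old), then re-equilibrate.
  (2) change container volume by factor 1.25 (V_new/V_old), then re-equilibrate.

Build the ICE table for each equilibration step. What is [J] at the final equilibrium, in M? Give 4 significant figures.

[J]_eq = 0.001697 M

Q₀ = 0.06129 vs Keq = 1.5090e-04 ⇒ Q>K, reverse
Step 1:
                    M           B           J
  I           0.05484       1.008     0.02168
  C            0.0178    0.005932     -0.0178
  E           0.07264       1.014    0.003885
  solve Keq expr → x = -0.005932; check Q = 1.5090e-04
Then change container volume by factor 1.5 (V_new/V_old).
Step 2:
                    M           B           J
  I           0.04842       0.676     0.00259
  C        3.1269e-04  1.0423e-04 -3.1269e-04
  E           0.04874      0.6761    0.002277
  solve Keq expr → x = -1.0423e-04; check Q = 1.5090e-04
Then change container volume by factor 1.25 (V_new/V_old).
Step 3:
                    M           B           J
  I           0.03899      0.5408    0.001822
  C        1.2512e-04  4.1706e-05 -1.2512e-04
  E           0.03911      0.5409    0.001697
  solve Keq expr → x = -4.1706e-05; check Q = 1.5090e-04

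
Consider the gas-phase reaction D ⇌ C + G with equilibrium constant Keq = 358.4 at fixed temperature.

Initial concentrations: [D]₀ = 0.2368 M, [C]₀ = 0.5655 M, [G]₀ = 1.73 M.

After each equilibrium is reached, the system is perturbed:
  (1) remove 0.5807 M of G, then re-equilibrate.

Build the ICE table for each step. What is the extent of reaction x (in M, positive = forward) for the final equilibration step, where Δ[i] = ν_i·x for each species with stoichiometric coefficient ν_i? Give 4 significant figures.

x = 0.001285 M

Q₀ = 4.131 vs Keq = 358.4 ⇒ Q<K, forward
Step 1:
                  D         C         G
  I          0.2368    0.5655      1.73
  C         -0.2324    0.2324    0.2324
  E        0.004369    0.7979     1.962
  solve Keq expr → x = 0.2324; check Q = 358.4
Then remove 0.5807 M of G.
Step 2:
                  D         C         G
  I        0.004369    0.7979     1.382
  C       -0.001285  0.001285  0.001285
  E        0.003084    0.7992     1.383
  solve Keq expr → x = 0.001285; check Q = 358.4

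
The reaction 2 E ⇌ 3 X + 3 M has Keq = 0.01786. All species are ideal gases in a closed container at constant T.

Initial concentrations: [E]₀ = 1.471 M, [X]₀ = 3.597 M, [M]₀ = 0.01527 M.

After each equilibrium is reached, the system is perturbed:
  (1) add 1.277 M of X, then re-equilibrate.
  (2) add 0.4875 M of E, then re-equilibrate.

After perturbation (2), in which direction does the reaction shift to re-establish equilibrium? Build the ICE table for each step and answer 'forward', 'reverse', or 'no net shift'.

Q₀ = 7.6580e-05 vs Keq = 0.01786 ⇒ Q<K, forward
Step 1:
                  E         X         M
  init        1.471     3.597   0.01527
  Δ        -0.04981   0.07472   0.07472
  eq          1.421     3.672   0.08999
  solve Keq expr → x = 0.02491; check Q = 0.01786
Then add 1.277 M of X.
Step 2:
                  E         X         M
  init        1.421     4.949   0.08999
  Δ         0.01496  -0.02245  -0.02245
  eq          1.436     4.926   0.06754
  solve Keq expr → x = -0.007482; check Q = 0.01786
Then add 0.4875 M of E.
Step 3:
                  E         X         M
  init        1.924     4.926   0.06754
  Δ       -0.009354   0.01403   0.01403
  eq          1.914      4.94   0.08157
  solve Keq expr → x = 0.004677; check Q = 0.01786

Direction: forward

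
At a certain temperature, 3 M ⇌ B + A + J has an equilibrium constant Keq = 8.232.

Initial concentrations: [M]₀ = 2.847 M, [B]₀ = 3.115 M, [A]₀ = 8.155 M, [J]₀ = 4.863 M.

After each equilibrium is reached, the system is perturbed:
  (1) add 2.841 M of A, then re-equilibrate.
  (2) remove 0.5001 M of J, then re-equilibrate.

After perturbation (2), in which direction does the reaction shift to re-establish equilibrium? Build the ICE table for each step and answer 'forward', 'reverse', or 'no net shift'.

Q₀ = 5.353 vs Keq = 8.232 ⇒ Q<K, forward
Step 1:
                  M         B         A         J
  Initial     2.847     3.115     8.155     4.863
  Change     -0.323    0.1077    0.1077    0.1077
  Equil       2.524     3.223     8.263     4.971
  solve Keq expr → x = 0.1077; check Q = 8.232
Then add 2.841 M of A.
Step 2:
                  M         B         A         J
  Initial     2.524     3.223      11.1     4.971
  Change     0.2202  -0.07341  -0.07341  -0.07341
  Equil       2.744     3.149     11.03     4.897
  solve Keq expr → x = -0.07341; check Q = 8.232
Then remove 0.5001 M of J.
Step 3:
                  M         B         A         J
  Initial     2.744     3.149     11.03     4.397
  Change   -0.08155   0.02718   0.02718   0.02718
  Equil       2.663     3.176     11.06     4.424
  solve Keq expr → x = 0.02718; check Q = 8.232

Direction: forward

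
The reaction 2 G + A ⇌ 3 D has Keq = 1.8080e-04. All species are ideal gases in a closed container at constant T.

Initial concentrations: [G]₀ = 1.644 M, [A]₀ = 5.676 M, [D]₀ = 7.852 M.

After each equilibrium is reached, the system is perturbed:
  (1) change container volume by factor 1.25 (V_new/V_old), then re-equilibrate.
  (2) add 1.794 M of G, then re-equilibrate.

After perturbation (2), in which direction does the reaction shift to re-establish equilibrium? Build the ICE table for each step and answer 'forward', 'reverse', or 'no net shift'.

Q₀ = 31.56 vs Keq = 1.8080e-04 ⇒ Q>K, reverse
Step 1:
                  G         A         D
  I           1.644     5.676     7.852
  C           4.967     2.484    -7.451
  E           6.611      8.16     0.401
  solve Keq expr → x = -2.484; check Q = 1.8080e-04
Then change container volume by factor 1.25 (V_new/V_old).
Step 2:
                  G         A         D
  I           5.289     6.528    0.3208
  C               0         0         0
  E           5.289     6.528    0.3208
  solve Keq expr → x = 0; check Q = 1.8080e-04
Then add 1.794 M of G.
Step 3:
                  G         A         D
  I           7.083     6.528    0.3208
  C        -0.04459  -0.02229   0.06688
  E           7.038     6.505    0.3877
  solve Keq expr → x = 0.02229; check Q = 1.8080e-04

Direction: forward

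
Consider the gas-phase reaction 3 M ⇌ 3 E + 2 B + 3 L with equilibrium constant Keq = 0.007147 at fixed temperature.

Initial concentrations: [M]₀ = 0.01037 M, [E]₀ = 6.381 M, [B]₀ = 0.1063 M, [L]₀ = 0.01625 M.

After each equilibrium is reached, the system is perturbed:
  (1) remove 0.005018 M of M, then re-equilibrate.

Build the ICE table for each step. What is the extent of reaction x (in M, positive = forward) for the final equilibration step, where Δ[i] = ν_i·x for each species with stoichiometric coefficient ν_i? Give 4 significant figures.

Q₀ = 11.3 vs Keq = 0.007147 ⇒ Q>K, reverse
Step 1:
                  M         E         B         L
  I         0.01037     6.381    0.1063   0.01625
  C         0.01293  -0.01293 -0.008618  -0.01293
  E          0.0233     6.368   0.09768  0.003323
  solve Keq expr → x = -0.004309; check Q = 0.007147
Then remove 0.005018 M of M.
Step 2:
                  M         E         B         L
  I         0.01828     6.368   0.09768  0.003323
  C       6.1941e-04 -6.1941e-04 -4.1294e-04 -6.1941e-04
  E          0.0189     6.367   0.09727  0.002703
  solve Keq expr → x = -2.0647e-04; check Q = 0.007147

x = -2.0647e-04 M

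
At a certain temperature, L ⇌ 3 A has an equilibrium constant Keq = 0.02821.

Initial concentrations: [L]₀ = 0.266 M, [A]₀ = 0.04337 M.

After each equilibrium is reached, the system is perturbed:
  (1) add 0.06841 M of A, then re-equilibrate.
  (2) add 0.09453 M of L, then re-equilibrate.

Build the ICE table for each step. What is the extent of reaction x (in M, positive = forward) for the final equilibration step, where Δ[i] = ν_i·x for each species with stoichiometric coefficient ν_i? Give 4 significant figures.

x = 0.006891 M

Q₀ = 3.0668e-04 vs Keq = 0.02821 ⇒ Q<K, forward
Step 1:
                    L           A
  I             0.266     0.04337
  C          -0.04673      0.1402
  E            0.2193      0.1836
  solve Keq expr → x = 0.04673; check Q = 0.02821
Then add 0.06841 M of A.
Step 2:
                    L           A
  I            0.2193       0.252
  C           0.02092    -0.06275
  E            0.2402      0.1892
  solve Keq expr → x = -0.02092; check Q = 0.02821
Then add 0.09453 M of L.
Step 3:
                    L           A
  I            0.3347      0.1892
  C         -0.006891     0.02067
  E            0.3278      0.2099
  solve Keq expr → x = 0.006891; check Q = 0.02821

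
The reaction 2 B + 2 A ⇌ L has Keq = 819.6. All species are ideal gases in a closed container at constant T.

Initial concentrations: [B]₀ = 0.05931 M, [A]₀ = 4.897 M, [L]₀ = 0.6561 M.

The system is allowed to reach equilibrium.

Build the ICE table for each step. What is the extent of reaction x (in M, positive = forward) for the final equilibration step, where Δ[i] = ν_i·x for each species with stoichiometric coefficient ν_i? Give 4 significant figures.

Q₀ = 7.778 vs Keq = 819.6 ⇒ Q<K, forward
Step 1:
                   B          A          L
  init       0.05931      4.897     0.6561
  Δ         -0.05335   -0.05335    0.02668
  eq        0.005959      4.844     0.6828
  solve Keq expr → x = 0.02668; check Q = 819.6

x = 0.02668 M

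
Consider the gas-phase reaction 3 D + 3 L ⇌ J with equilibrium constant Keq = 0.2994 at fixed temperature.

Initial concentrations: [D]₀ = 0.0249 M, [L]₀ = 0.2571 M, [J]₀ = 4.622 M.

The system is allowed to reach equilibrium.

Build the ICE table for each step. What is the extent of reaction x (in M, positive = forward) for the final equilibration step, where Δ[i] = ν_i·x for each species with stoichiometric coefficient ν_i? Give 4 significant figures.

Q₀ = 1.7617e+07 vs Keq = 0.2994 ⇒ Q>K, reverse
Step 1:
                  D         L         J
  init       0.0249    0.2571     4.622
  Δ           1.413     1.413   -0.4711
  eq          1.438      1.67     4.151
  solve Keq expr → x = -0.4711; check Q = 0.2994

x = -0.4711 M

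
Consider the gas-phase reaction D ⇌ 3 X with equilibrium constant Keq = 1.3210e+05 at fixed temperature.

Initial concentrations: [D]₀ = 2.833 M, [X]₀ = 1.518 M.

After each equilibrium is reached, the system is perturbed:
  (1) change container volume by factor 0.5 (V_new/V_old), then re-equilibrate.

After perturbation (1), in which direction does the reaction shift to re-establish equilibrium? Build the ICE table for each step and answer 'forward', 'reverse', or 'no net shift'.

Direction: reverse

Q₀ = 1.235 vs Keq = 1.3210e+05 ⇒ Q<K, forward
Step 1:
                   D          X
  init         2.833      1.518
  Δ           -2.825      8.476
  eq        0.007557      9.994
  solve Keq expr → x = 2.825; check Q = 1.3210e+05
Then change container volume by factor 0.5 (V_new/V_old).
Step 2:
                   D          X
  init       0.01511      19.99
  Δ          0.04415    -0.1324
  eq         0.05926      19.86
  solve Keq expr → x = -0.04415; check Q = 1.3210e+05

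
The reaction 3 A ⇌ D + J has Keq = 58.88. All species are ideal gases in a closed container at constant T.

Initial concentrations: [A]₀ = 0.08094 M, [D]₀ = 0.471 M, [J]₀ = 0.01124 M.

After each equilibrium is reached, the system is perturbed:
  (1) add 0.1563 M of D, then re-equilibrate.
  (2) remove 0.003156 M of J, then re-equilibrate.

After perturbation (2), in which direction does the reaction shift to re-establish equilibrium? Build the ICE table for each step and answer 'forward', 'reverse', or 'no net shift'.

Q₀ = 9.984 vs Keq = 58.88 ⇒ Q<K, forward
Step 1:
                   A          D          J
  I          0.08094      0.471    0.01124
  C         -0.02631    0.00877    0.00877
  E          0.05463     0.4798    0.02001
  solve Keq expr → x = 0.00877; check Q = 58.88
Then add 0.1563 M of D.
Step 2:
                   A          D          J
  I          0.05463     0.6361    0.02001
  C         0.003985  -0.001328  -0.001328
  E          0.05862     0.6347    0.01868
  solve Keq expr → x = -0.001328; check Q = 58.88
Then remove 0.003156 M of J.
Step 3:
                   A          D          J
  I          0.05862     0.6347    0.01553
  C        -0.002509 8.3644e-04 8.3644e-04
  E          0.05611     0.6356    0.01636
  solve Keq expr → x = 8.3644e-04; check Q = 58.88

Direction: forward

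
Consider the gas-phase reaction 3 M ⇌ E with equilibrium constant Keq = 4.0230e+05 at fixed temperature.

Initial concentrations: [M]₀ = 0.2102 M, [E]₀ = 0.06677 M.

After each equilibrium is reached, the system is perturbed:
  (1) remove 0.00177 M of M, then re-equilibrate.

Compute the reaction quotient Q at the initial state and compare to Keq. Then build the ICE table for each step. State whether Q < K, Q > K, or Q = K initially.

Q₀ = 7.189; Q < K (proceeds forward)

Q₀ = 7.189 vs Keq = 4.0230e+05 ⇒ Q<K, forward
Step 1:
                    M           E
  Initial      0.2102     0.06677
  Change      -0.2033     0.06775
  Equil      0.006941      0.1345
  solve Keq expr → x = 0.06775; check Q = 4.0230e+05
Then remove 0.00177 M of M.
Step 2:
                    M           E
  Initial    0.005171      0.1345
  Change      0.00176 -5.8663e-04
  Equil      0.006931      0.1339
  solve Keq expr → x = -5.8663e-04; check Q = 4.0230e+05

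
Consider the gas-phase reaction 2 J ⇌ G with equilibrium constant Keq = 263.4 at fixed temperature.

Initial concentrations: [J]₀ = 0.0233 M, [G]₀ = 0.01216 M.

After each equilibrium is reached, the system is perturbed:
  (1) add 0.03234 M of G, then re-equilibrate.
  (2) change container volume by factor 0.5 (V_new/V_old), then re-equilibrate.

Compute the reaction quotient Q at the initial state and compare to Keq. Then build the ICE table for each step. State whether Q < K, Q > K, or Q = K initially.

Q₀ = 22.4 vs Keq = 263.4 ⇒ Q<K, forward
Step 1:
                    J           G
  Initial      0.0233     0.01216
  Change     -0.01469    0.007347
  Equil      0.008606     0.01951
  solve Keq expr → x = 0.007347; check Q = 263.4
Then add 0.03234 M of G.
Step 2:
                    J           G
  Initial    0.008606     0.05185
  Change     0.005076   -0.002538
  Equil       0.01368     0.04931
  solve Keq expr → x = -0.002538; check Q = 263.4
Then change container volume by factor 0.5 (V_new/V_old).
Step 3:
                    J           G
  Initial     0.02736     0.09862
  Change    -0.007643    0.003822
  Equil       0.01972      0.1024
  solve Keq expr → x = 0.003822; check Q = 263.4

Q₀ = 22.4; Q < K (proceeds forward)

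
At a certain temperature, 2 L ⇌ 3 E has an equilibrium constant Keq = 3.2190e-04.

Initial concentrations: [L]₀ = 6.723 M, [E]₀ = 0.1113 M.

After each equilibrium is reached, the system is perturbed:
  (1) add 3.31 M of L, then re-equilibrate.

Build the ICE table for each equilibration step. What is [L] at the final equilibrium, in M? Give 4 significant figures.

[L]_eq = 9.897 M

Q₀ = 3.0504e-05 vs Keq = 3.2190e-04 ⇒ Q<K, forward
Step 1:
                    L           E
  Initial       6.723      0.1113
  Change     -0.08714      0.1307
  Equil         6.636       0.242
  solve Keq expr → x = 0.04357; check Q = 3.2190e-04
Then add 3.31 M of L.
Step 2:
                    L           E
  Initial       9.946       0.242
  Change     -0.04927      0.0739
  Equil         9.897      0.3159
  solve Keq expr → x = 0.02463; check Q = 3.2190e-04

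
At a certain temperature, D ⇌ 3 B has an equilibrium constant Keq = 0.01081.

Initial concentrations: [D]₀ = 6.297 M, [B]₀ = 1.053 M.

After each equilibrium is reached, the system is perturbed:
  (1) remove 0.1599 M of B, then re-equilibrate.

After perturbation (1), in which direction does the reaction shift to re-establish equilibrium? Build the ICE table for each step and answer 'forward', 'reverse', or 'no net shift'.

Q₀ = 0.1854 vs Keq = 0.01081 ⇒ Q>K, reverse
Step 1:
                   D          B
  I            6.297      1.053
  C           0.2134    -0.6401
  E             6.51     0.4129
  solve Keq expr → x = -0.2134; check Q = 0.01081
Then remove 0.1599 M of B.
Step 2:
                   D          B
  I             6.51      0.253
  C         -0.05293     0.1588
  E            6.457     0.4117
  solve Keq expr → x = 0.05293; check Q = 0.01081

Direction: forward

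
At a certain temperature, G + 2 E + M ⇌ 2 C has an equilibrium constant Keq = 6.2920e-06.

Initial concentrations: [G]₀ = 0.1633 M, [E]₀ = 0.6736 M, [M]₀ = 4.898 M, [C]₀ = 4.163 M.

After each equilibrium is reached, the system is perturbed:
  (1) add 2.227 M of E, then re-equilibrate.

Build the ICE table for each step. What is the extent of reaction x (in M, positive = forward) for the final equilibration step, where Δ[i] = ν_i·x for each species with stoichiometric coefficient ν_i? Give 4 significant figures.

Q₀ = 47.75 vs Keq = 6.2920e-06 ⇒ Q>K, reverse
Step 1:
                    G           E           M           C
  Initial      0.1633      0.6736       4.898       4.163
  Change        2.058       4.116       2.058      -4.116
  Equil         2.221       4.789       6.956     0.04722
  solve Keq expr → x = -2.058; check Q = 6.2920e-06
Then add 2.227 M of E.
Step 2:
                    G           E           M           C
  Initial       2.221       7.016       6.956     0.04722
  Change     -0.01076    -0.02152    -0.01076     0.02152
  Equil          2.21       6.995       6.945     0.06875
  solve Keq expr → x = 0.01076; check Q = 6.2920e-06

x = 0.01076 M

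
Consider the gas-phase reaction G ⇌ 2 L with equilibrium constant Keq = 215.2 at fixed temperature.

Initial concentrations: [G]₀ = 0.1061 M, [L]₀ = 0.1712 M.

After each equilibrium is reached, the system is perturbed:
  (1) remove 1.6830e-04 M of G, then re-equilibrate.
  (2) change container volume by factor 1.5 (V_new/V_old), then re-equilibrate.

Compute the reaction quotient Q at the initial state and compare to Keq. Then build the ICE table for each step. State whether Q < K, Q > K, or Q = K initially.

Q₀ = 0.2762; Q < K (proceeds forward)

Q₀ = 0.2762 vs Keq = 215.2 ⇒ Q<K, forward
Step 1:
                    G           L
  init         0.1061      0.1712
  Δ           -0.1054      0.2108
  eq       6.7824e-04       0.382
  solve Keq expr → x = 0.1054; check Q = 215.2
Then remove 1.6830e-04 M of G.
Step 2:
                    G           L
  init     5.0994e-04       0.382
  Δ        1.6711e-04 -3.3423e-04
  eq       6.7705e-04      0.3817
  solve Keq expr → x = -1.6711e-04; check Q = 215.2
Then change container volume by factor 1.5 (V_new/V_old).
Step 3:
                    G           L
  init     4.5137e-04      0.2545
  Δ       -1.4975e-04  2.9950e-04
  eq       3.0162e-04      0.2548
  solve Keq expr → x = 1.4975e-04; check Q = 215.2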